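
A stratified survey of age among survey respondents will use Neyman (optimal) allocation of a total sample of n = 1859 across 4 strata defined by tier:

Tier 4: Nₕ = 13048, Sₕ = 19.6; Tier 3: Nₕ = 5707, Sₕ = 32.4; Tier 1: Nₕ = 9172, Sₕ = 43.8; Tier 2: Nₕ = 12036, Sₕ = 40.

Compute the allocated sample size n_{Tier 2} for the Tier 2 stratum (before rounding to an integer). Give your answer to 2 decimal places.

Neyman allocation: nₕ = n·NₕSₕ / Σⱼ NⱼSⱼ.
Σ NⱼSⱼ = 13048·19.6 + 5707·32.4 + 9172·43.8 + 12036·40 = 1.3238212 × 10^6.
n_{Tier 2} = 1859·12036·40 / (1.3238212 × 10^6) = 676.07.

676.07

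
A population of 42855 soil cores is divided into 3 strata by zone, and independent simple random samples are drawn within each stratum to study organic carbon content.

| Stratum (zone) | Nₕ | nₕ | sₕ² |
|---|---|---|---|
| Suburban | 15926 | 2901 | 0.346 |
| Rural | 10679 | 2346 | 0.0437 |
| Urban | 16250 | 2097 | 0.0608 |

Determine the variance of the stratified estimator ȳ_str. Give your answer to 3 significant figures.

Var(ȳ_str) = Σₕ Wₕ²(1 − fₕ)sₕ²/nₕ with Wₕ = Nₕ/N, N = 42855.
Suburban: Wₕ = 0.37162525; term = 0.37162525²·(1 − 0.18215497)·0.346/2901 = 1.347131 × 10^-5.
Rural: Wₕ = 0.24918913; term = 0.24918913²·(1 − 0.21968349)·0.0437/2346 = 9.0257313 × 10^-7.
Urban: Wₕ = 0.37918563; term = 0.37918563²·(1 − 0.12904615)·0.0608/2097 = 3.6308142 × 10^-6.
Sum = 1.8004697 × 10^-5.

1.80 × 10^-5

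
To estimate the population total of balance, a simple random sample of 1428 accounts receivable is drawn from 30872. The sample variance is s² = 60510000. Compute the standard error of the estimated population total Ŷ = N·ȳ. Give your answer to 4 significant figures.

Var(Ŷ) = N²·Var(ȳ) = N²·(1 − n/N)·s²/n.
f = 1428/30872 = 0.04625551; Var(ȳ) = 0.95374449·60510000/1428 = 40413.921.
Var(Ŷ) = 30872² · 40413.921 = 3.8517715 × 10^13.
SE(Ŷ) = √(3.8517715 × 10^13) = 6.206 × 10^6.

6.206 × 10^6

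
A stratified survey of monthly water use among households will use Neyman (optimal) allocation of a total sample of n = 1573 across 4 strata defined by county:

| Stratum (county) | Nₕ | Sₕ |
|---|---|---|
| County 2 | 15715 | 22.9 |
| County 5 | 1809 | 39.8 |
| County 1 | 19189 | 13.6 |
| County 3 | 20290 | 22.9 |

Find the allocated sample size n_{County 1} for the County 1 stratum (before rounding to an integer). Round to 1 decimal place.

354.7

Neyman allocation: nₕ = n·NₕSₕ / Σⱼ NⱼSⱼ.
Σ NⱼSⱼ = 15715·22.9 + 1809·39.8 + 19189·13.6 + 20290·22.9 = 1.1574831 × 10^6.
n_{County 1} = 1573·19189·13.6 / (1.1574831 × 10^6) = 354.7.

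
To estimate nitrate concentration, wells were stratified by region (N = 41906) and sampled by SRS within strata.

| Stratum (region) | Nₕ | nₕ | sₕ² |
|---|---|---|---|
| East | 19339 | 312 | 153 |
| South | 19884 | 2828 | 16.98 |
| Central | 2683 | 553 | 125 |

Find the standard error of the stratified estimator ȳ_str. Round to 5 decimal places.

0.32349

Var(ȳ_str) = Σₕ Wₕ²(1 − fₕ)sₕ²/nₕ with Wₕ = Nₕ/N, N = 41906.
East: Wₕ = 0.46148523; term = 0.46148523²·(1 − 0.01613320)·153/312 = 0.10275164.
South: Wₕ = 0.47449053; term = 0.47449053²·(1 − 0.14222490)·16.98/2828 = 0.0011595429.
Central: Wₕ = 0.06402424; term = 0.06402424²·(1 − 0.20611256)·125/553 = 7.3558479 × 10^-4.
Sum = 0.10464677.
SE = √(0.10464677) = 0.32349.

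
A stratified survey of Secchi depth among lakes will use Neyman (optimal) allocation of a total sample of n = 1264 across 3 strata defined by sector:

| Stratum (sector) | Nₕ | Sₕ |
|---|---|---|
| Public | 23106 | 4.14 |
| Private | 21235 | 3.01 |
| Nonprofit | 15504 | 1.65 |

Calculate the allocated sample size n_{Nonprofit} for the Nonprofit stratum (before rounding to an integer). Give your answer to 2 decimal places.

Neyman allocation: nₕ = n·NₕSₕ / Σⱼ NⱼSⱼ.
Σ NⱼSⱼ = 23106·4.14 + 21235·3.01 + 15504·1.65 = 185157.79.
n_{Nonprofit} = 1264·15504·1.65 / 185157.79 = 174.64.

174.64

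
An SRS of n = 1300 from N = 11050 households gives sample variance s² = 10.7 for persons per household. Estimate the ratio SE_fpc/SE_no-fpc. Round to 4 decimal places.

0.9393

f = n/N = 1300/11050 = 0.11764706.
SE_no-fpc = √(s²/n) = 0.090723587; SE_fpc = √((1−f)s²/n) = 0.085219971.
Ratio = √(1−f) = 0.93933644.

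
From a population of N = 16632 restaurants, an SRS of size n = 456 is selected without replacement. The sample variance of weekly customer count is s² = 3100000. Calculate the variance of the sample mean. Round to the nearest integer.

Under SRS without replacement, Var(ȳ) = (1 − f)·s²/n with f = n/N = 456/16632 = 0.02741703.
Var(ȳ) = (1 − 0.02741703)·3100000/456 = 0.97258297·6798.2456 = 6611.8579.

6612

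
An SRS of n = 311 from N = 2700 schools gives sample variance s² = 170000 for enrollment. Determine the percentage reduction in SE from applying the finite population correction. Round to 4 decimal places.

5.9354

f = n/N = 311/2700 = 0.11518519.
SE_no-fpc = √(s²/n) = 23.379987; SE_fpc = √((1−f)s²/n) = 21.99229.
Ratio = √(1−f) = 0.94064596. Reduction = 100·(1 − 0.94064596) = 5.9354%.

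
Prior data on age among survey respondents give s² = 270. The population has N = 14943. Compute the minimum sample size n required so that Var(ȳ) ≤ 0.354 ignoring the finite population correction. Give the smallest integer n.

Without fpc, n₀ = s²/D = 270/0.354 = 762.7119.
Rounding up, n = 763.

763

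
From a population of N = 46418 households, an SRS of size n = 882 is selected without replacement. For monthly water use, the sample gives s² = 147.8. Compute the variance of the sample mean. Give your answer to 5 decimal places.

Under SRS without replacement, Var(ȳ) = (1 − f)·s²/n with f = n/N = 882/46418 = 0.01900125.
Var(ȳ) = (1 − 0.01900125)·147.8/882 = 0.98099875·0.1675737 = 0.16438959.

0.16439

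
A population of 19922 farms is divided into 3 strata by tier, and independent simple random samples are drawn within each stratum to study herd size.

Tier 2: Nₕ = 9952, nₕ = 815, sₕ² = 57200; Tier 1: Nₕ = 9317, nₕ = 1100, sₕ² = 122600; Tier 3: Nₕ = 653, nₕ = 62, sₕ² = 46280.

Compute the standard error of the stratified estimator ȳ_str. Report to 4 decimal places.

6.1891

Var(ȳ_str) = Σₕ Wₕ²(1 − fₕ)sₕ²/nₕ with Wₕ = Nₕ/N, N = 19922.
Tier 2: Wₕ = 0.49954824; term = 0.49954824²·(1 − 0.08189309)·57200/815 = 16.080018.
Tier 1: Wₕ = 0.46767393; term = 0.46767393²·(1 − 0.11806375)·122600/1100 = 21.49915.
Tier 3: Wₕ = 0.03277783; term = 0.03277783²·(1 − 0.09494640)·46280/62 = 0.72583257.
Sum = 38.305001.
SE = √(38.305001) = 6.1891.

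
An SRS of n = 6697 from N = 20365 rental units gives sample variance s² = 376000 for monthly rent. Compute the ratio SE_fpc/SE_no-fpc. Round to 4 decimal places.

f = n/N = 6697/20365 = 0.32884851.
SE_no-fpc = √(s²/n) = 7.4929662; SE_fpc = √((1−f)s²/n) = 6.1385253.
Ratio = √(1−f) = 0.81923836.

0.8192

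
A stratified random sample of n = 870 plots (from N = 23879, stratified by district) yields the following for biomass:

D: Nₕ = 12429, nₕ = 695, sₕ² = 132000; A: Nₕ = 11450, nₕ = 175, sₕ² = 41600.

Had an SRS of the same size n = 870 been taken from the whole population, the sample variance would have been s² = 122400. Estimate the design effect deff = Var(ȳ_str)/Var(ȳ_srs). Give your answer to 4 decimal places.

Var(ȳ_str) = Σ Wₕ²(1−fₕ)sₕ²/nₕ with Wₕ = Nₕ/23879:
  D: (12429/23879)²·(1−695/12429)·132000/695 = 48.577944
  A: (11450/23879)²·(1−175/11450)·41600/175 = 53.820168
  → Var(ȳ_str) = 102.39811.
Var(ȳ_srs) = (1 − 870/23879)·122400/870 = 135.56381.
deff = 102.39811 / 135.56381 = 0.7553.

0.7553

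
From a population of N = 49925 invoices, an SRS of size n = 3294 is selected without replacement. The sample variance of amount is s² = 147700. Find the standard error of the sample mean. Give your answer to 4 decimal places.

6.4715

Under SRS without replacement, Var(ȳ) = (1 − f)·s²/n with f = n/N = 3294/49925 = 0.06597897.
Var(ȳ) = (1 − 0.06597897)·147700/3294 = 0.93402103·44.839101 = 41.880664.
SE(ȳ) = √(41.880664) = 6.4715.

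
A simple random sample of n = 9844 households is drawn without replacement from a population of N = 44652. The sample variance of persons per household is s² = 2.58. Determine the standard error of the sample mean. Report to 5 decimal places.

Under SRS without replacement, Var(ȳ) = (1 − f)·s²/n with f = n/N = 9844/44652 = 0.22046045.
Var(ȳ) = (1 − 0.22046045)·2.58/9844 = 0.77953955·2.6208858 × 10^-4 = 2.0430842 × 10^-4.
SE(ȳ) = √(2.0430842 × 10^-4) = 0.01429.

0.01429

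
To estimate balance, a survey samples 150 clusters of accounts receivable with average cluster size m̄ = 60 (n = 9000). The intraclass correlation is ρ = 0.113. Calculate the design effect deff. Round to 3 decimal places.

deff = 1 + (60 − 1)·0.113 = 1 + 6.667 = 7.667.

7.667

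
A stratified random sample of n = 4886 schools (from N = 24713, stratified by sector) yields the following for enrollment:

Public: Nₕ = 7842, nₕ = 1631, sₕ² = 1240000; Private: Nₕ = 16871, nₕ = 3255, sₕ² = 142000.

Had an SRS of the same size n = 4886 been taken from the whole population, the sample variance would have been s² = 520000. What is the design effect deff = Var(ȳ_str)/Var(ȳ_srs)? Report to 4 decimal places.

Var(ȳ_str) = Σ Wₕ²(1−fₕ)sₕ²/nₕ with Wₕ = Nₕ/24713:
  Public: (7842/24713)²·(1−1631/7842)·1240000/1631 = 60.632455
  Private: (16871/24713)²·(1−3255/16871)·142000/3255 = 16.408798
  → Var(ȳ_str) = 77.041253.
Var(ȳ_srs) = (1 − 4886/24713)·520000/4886 = 85.384968.
deff = 77.041253 / 85.384968 = 0.9023.

0.9023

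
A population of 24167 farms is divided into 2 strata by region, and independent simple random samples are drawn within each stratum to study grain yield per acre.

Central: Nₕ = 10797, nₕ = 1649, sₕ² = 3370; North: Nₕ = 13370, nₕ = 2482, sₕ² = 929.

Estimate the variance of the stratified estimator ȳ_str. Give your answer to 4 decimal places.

0.4389

Var(ȳ_str) = Σₕ Wₕ²(1 − fₕ)sₕ²/nₕ with Wₕ = Nₕ/N, N = 24167.
Central: Wₕ = 0.44676625; term = 0.44676625²·(1 − 0.15272761)·3370/1649 = 0.34561535.
North: Wₕ = 0.55323375; term = 0.55323375²·(1 − 0.18563949)·929/2482 = 0.093292767.
Sum = 0.43890812.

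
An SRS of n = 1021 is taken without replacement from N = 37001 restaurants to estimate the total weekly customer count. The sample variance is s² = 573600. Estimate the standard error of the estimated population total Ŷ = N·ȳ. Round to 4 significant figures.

Var(Ŷ) = N²·Var(ȳ) = N²·(1 − n/N)·s²/n.
f = 1021/37001 = 0.02759385; Var(ȳ) = 0.97240615·573600/1021 = 546.29987.
Var(Ŷ) = 37001² · 546.29987 = 7.4792495 × 10^11.
SE(Ŷ) = √(7.4792495 × 10^11) = 864800.

864800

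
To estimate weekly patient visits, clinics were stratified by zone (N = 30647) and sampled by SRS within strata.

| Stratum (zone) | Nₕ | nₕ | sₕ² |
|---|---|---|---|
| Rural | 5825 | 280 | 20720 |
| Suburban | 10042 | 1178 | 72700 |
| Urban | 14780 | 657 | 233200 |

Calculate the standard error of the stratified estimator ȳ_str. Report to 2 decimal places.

Var(ȳ_str) = Σₕ Wₕ²(1 − fₕ)sₕ²/nₕ with Wₕ = Nₕ/N, N = 30647.
Rural: Wₕ = 0.19006754; term = 0.19006754²·(1 − 0.04806867)·20720/280 = 2.5447977.
Suburban: Wₕ = 0.32766666; term = 0.32766666²·(1 − 0.11730731)·72700/1178 = 5.8487512.
Urban: Wₕ = 0.48226580; term = 0.48226580²·(1 − 0.04445196)·233200/657 = 78.883947.
Sum = 87.277496.
SE = √(87.277496) = 9.34.

9.34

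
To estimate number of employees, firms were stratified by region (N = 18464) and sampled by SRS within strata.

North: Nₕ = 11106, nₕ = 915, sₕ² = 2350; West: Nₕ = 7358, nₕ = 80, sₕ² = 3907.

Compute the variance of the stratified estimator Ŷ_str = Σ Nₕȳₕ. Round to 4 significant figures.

2.906 × 10^9

Var(Ŷ_str) = Σₕ Nₕ²(1 − fₕ)sₕ²/nₕ.
North: 11106²·(1 − 915/11106)·2350/915 = 2.9068407 × 10^8.
West: 7358²·(1 − 80/7358)·3907/80 = 2.6153226 × 10^9.
Sum = 2.9060067 × 10^9.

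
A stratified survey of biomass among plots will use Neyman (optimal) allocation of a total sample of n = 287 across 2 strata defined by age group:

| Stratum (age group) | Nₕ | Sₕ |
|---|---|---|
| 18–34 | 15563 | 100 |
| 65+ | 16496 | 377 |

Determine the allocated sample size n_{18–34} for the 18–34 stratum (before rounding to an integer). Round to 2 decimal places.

Neyman allocation: nₕ = n·NₕSₕ / Σⱼ NⱼSⱼ.
Σ NⱼSⱼ = 15563·100 + 16496·377 = 7.775292 × 10^6.
n_{18–34} = 287·15563·100 / (7.775292 × 10^6) = 57.45.

57.45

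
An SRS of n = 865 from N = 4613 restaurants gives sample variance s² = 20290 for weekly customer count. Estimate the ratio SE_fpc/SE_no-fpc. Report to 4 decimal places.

0.9014

f = n/N = 865/4613 = 0.18751355.
SE_no-fpc = √(s²/n) = 4.8432063; SE_fpc = √((1−f)s²/n) = 4.3655708.
Ratio = √(1−f) = 0.90138030.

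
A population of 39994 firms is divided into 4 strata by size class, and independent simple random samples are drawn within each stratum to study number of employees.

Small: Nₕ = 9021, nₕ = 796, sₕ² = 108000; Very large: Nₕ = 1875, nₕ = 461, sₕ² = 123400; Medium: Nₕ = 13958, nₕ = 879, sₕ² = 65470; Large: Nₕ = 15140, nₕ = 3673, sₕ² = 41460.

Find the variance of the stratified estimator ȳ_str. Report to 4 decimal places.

16.4635

Var(ȳ_str) = Σₕ Wₕ²(1 − fₕ)sₕ²/nₕ with Wₕ = Nₕ/N, N = 39994.
Small: Wₕ = 0.22555883; term = 0.22555883²·(1 − 0.08823855)·108000/796 = 6.2937805.
Very large: Wₕ = 0.04688203; term = 0.04688203²·(1 − 0.24586667)·123400/461 = 0.4436855.
Medium: Wₕ = 0.34900235; term = 0.34900235²·(1 − 0.06297464)·65470/879 = 8.5008336.
Large: Wₕ = 0.37855678; term = 0.37855678²·(1 − 0.24260238)·41460/3673 = 1.2251644.
Sum = 16.463464.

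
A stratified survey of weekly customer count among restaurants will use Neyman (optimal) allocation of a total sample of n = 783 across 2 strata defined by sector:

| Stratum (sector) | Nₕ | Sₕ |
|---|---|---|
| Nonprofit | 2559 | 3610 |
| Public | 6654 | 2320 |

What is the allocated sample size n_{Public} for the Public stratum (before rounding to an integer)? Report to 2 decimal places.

489.86

Neyman allocation: nₕ = n·NₕSₕ / Σⱼ NⱼSⱼ.
Σ NⱼSⱼ = 2559·3610 + 6654·2320 = 2.467527 × 10^7.
n_{Public} = 783·6654·2320 / (2.467527 × 10^7) = 489.86.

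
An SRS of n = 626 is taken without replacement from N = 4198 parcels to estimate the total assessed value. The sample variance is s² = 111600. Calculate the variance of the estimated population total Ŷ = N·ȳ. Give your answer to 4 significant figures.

Var(Ŷ) = N²·Var(ȳ) = N²·(1 − n/N)·s²/n.
f = 626/4198 = 0.14911863; Var(ȳ) = 0.85088137·111600/626 = 151.69067.
Var(Ŷ) = 4198² · 151.69067 = 2.6732756 × 10^9.

2.673 × 10^9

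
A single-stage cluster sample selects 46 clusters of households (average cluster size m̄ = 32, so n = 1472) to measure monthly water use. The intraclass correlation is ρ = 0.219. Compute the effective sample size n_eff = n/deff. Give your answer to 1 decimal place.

189.0

deff = 1 + (32 − 1)·0.219 = 1 + 6.789 = 7.789.
n_eff = 1472 / 7.789 = 189.0.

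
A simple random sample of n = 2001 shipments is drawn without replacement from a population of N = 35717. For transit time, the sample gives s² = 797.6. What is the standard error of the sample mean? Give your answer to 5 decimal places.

0.61341

Under SRS without replacement, Var(ȳ) = (1 − f)·s²/n with f = n/N = 2001/35717 = 0.05602374.
Var(ȳ) = (1 − 0.05602374)·797.6/2001 = 0.94397626·0.3986007 = 0.3762696.
SE(ȳ) = √(0.3762696) = 0.61341.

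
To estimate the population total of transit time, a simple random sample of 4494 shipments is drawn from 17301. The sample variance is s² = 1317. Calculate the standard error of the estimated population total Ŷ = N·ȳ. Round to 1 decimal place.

Var(Ŷ) = N²·Var(ȳ) = N²·(1 − n/N)·s²/n.
f = 4494/17301 = 0.25975377; Var(ȳ) = 0.74024623·1317/4494 = 0.21693464.
Var(Ŷ) = 17301² · 0.21693464 = 6.4933875 × 10^7.
SE(Ŷ) = √(6.4933875 × 10^7) = 8058.2.

8058.2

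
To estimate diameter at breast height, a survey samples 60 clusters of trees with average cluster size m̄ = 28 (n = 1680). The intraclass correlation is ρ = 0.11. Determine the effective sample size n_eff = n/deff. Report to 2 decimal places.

423.17

deff = 1 + (28 − 1)·0.11 = 1 + 2.97 = 3.97.
n_eff = 1680 / 3.97 = 423.17.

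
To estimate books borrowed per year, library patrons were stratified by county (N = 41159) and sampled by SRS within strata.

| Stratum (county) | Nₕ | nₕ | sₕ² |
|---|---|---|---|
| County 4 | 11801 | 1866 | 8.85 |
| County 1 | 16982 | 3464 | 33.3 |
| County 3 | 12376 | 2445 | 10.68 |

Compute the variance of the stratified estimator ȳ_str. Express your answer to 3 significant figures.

Var(ȳ_str) = Σₕ Wₕ²(1 − fₕ)sₕ²/nₕ with Wₕ = Nₕ/N, N = 41159.
County 4: Wₕ = 0.28671736; term = 0.28671736²·(1 − 0.15812219)·8.85/1866 = 3.2823787 × 10^-4.
County 1: Wₕ = 0.41259506; term = 0.41259506²·(1 − 0.20398069)·33.3/3464 = 0.0013026808.
County 3: Wₕ = 0.30068758; term = 0.30068758²·(1 − 0.19755979)·10.68/2445 = 3.1691007 × 10^-4.
Sum = 0.0019478287.

0.00195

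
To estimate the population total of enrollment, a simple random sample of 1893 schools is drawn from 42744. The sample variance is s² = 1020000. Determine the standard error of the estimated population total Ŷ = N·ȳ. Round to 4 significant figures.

Var(Ŷ) = N²·Var(ȳ) = N²·(1 − n/N)·s²/n.
f = 1893/42744 = 0.04428692; Var(ȳ) = 0.95571308·1020000/1893 = 514.96426.
Var(Ŷ) = 42744² · 514.96426 = 9.4086521 × 10^11.
SE(Ŷ) = √(9.4086521 × 10^11) = 970000.

970000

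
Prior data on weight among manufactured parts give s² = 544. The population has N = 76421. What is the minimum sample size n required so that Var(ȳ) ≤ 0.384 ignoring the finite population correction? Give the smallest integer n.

Without fpc, n₀ = s²/D = 544/0.384 = 1416.6667.
Rounding up, n = 1417.

1417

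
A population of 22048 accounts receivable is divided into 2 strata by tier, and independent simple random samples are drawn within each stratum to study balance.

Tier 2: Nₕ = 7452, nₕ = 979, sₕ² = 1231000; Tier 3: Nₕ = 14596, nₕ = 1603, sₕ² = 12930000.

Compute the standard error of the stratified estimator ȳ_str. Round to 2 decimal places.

Var(ȳ_str) = Σₕ Wₕ²(1 − fₕ)sₕ²/nₕ with Wₕ = Nₕ/N, N = 22048.
Tier 2: Wₕ = 0.33798984; term = 0.33798984²·(1 − 0.13137413)·1231000/979 = 124.77151.
Tier 3: Wₕ = 0.66201016; term = 0.66201016²·(1 − 0.10982461)·12930000/1603 = 3146.8055.
Sum = 3271.577.
SE = √(3271.577) = 57.20.

57.20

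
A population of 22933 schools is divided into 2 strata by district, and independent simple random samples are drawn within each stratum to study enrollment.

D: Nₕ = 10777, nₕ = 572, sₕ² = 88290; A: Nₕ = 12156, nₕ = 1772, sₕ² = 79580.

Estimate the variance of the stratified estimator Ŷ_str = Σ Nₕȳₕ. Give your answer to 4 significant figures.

2.264 × 10^10

Var(Ŷ_str) = Σₕ Nₕ²(1 − fₕ)sₕ²/nₕ.
D: 10777²·(1 − 572/10777)·88290/572 = 1.6975649 × 10^10.
A: 12156²·(1 − 1772/12156)·79580/1772 = 5.6688581 × 10^9.
Sum = 2.2644507 × 10^10.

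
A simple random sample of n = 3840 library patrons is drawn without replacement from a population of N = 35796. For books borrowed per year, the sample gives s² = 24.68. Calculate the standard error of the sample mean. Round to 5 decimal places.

Under SRS without replacement, Var(ȳ) = (1 − f)·s²/n with f = n/N = 3840/35796 = 0.10727456.
Var(ȳ) = (1 − 0.10727456)·24.68/3840 = 0.89272544·0.0064270833 = 0.0057376208.
SE(ȳ) = √(0.0057376208) = 0.07575.

0.07575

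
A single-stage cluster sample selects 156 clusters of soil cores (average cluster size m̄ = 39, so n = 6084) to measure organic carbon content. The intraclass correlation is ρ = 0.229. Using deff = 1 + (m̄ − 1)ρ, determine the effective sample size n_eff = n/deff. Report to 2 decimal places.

deff = 1 + (39 − 1)·0.229 = 1 + 8.702 = 9.702.
n_eff = 6084 / 9.702 = 627.09.

627.09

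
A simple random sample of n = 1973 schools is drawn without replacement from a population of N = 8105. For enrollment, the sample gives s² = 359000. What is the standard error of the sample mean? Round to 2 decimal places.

Under SRS without replacement, Var(ȳ) = (1 − f)·s²/n with f = n/N = 1973/8105 = 0.24342998.
Var(ȳ) = (1 − 0.24342998)·359000/1973 = 0.75657002·181.95641 = 137.66277.
SE(ȳ) = √(137.66277) = 11.73.

11.73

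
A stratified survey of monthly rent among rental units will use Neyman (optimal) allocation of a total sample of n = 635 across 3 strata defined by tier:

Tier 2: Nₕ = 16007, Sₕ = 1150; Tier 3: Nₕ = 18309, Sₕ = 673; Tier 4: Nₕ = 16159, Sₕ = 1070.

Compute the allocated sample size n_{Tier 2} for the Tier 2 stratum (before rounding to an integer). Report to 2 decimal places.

243.42

Neyman allocation: nₕ = n·NₕSₕ / Σⱼ NⱼSⱼ.
Σ NⱼSⱼ = 16007·1150 + 18309·673 + 16159·1070 = 4.8020137 × 10^7.
n_{Tier 2} = 635·16007·1150 / (4.8020137 × 10^7) = 243.42.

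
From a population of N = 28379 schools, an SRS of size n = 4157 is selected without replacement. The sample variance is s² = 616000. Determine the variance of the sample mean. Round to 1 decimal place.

126.5

Under SRS without replacement, Var(ȳ) = (1 − f)·s²/n with f = n/N = 4157/28379 = 0.14648155.
Var(ȳ) = (1 − 0.14648155)·616000/4157 = 0.85351845·148.18379 = 126.4776.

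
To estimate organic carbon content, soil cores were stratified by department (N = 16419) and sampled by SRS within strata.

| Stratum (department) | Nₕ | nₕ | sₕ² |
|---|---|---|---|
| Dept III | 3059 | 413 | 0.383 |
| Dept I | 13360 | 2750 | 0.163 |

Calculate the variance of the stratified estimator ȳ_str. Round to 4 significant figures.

5.901 × 10^-5

Var(ȳ_str) = Σₕ Wₕ²(1 − fₕ)sₕ²/nₕ with Wₕ = Nₕ/N, N = 16419.
Dept III: Wₕ = 0.18630854; term = 0.18630854²·(1 − 0.13501144)·0.383/413 = 2.7843552 × 10^-5.
Dept I: Wₕ = 0.81369146; term = 0.81369146²·(1 − 0.20583832)·0.163/2750 = 3.1166164 × 10^-5.
Sum = 5.9009716 × 10^-5.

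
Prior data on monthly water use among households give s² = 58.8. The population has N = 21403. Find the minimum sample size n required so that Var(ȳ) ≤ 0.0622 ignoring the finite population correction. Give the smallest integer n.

Without fpc, n₀ = s²/D = 58.8/0.0622 = 945.3376.
Rounding up, n = 946.

946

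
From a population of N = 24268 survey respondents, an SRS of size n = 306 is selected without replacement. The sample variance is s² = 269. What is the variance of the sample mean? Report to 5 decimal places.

Under SRS without replacement, Var(ȳ) = (1 − f)·s²/n with f = n/N = 306/24268 = 0.01260920.
Var(ȳ) = (1 − 0.01260920)·269/306 = 0.98739080·0.87908497 = 0.86800041.

0.86800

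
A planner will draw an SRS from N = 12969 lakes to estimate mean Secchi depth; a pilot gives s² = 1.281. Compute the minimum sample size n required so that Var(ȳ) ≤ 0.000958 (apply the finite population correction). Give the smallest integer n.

Without fpc, n₀ = s²/D = 1.281/0.000958 = 1337.1608.
With fpc, (1 − n/N)·s²/n ≤ D requires n ≥ n₀/(1 + n₀/N) = 1337.1608/(1 + 1337.1608/12969) = 1212.1797.
Rounding up, n = 1213.

1213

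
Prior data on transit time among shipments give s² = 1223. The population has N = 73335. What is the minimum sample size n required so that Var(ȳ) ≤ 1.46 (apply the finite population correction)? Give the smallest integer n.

Without fpc, n₀ = s²/D = 1223/1.46 = 837.6712.
With fpc, (1 − n/N)·s²/n ≤ D requires n ≥ n₀/(1 + n₀/N) = 837.6712/(1 + 837.6712/73335) = 828.2109.
Rounding up, n = 829.

829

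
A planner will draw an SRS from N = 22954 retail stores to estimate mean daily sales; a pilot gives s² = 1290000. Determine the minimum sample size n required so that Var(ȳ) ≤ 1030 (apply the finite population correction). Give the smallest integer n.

Without fpc, n₀ = s²/D = 1290000/1030 = 1252.4272.
With fpc, (1 − n/N)·s²/n ≤ D requires n ≥ n₀/(1 + n₀/N) = 1252.4272/(1 + 1252.4272/22954) = 1187.6273.
Rounding up, n = 1188.

1188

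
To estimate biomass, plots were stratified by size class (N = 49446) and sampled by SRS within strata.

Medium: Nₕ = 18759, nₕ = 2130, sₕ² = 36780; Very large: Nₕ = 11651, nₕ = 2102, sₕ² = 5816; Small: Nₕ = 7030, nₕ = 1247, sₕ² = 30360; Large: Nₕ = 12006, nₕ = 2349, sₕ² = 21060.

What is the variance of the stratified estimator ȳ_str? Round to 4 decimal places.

Var(ȳ_str) = Σₕ Wₕ²(1 − fₕ)sₕ²/nₕ with Wₕ = Nₕ/N, N = 49446.
Medium: Wₕ = 0.37938357; term = 0.37938357²·(1 − 0.11354550)·36780/2130 = 2.2031578.
Very large: Wₕ = 0.23563079; term = 0.23563079²·(1 − 0.18041370)·5816/2102 = 0.12590717.
Small: Wₕ = 0.14217530; term = 0.14217530²·(1 − 0.17738265)·30360/1247 = 0.40483822.
Large: Wₕ = 0.24281034; term = 0.24281034²·(1 − 0.19565217)·21060/2349 = 0.42516117.
Sum = 3.1590644.

3.1591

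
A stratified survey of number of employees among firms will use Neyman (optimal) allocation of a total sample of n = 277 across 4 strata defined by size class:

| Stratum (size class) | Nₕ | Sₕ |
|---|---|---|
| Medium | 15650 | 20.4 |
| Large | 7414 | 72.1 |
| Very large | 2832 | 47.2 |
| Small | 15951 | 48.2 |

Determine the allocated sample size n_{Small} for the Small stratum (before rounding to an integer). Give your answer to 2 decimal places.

Neyman allocation: nₕ = n·NₕSₕ / Σⱼ NⱼSⱼ.
Σ NⱼSⱼ = 15650·20.4 + 7414·72.1 + 2832·47.2 + 15951·48.2 = 1.756318 × 10^6.
n_{Small} = 277·15951·48.2 / (1.756318 × 10^6) = 121.26.

121.26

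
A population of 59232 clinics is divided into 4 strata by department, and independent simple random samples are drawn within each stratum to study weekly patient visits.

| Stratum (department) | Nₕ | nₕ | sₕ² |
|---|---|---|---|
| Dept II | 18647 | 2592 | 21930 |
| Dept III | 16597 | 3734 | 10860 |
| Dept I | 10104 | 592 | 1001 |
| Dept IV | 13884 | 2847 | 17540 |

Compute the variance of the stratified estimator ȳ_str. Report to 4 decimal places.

1.2143

Var(ȳ_str) = Σₕ Wₕ²(1 − fₕ)sₕ²/nₕ with Wₕ = Nₕ/N, N = 59232.
Dept II: Wₕ = 0.31481294; term = 0.31481294²·(1 − 0.13900359)·21930/2592 = 0.72195499.
Dept III: Wₕ = 0.28020327; term = 0.28020327²·(1 − 0.22498042)·10860/3734 = 0.17697608.
Dept I: Wₕ = 0.17058347; term = 0.17058347²·(1 − 0.05859066)·1001/592 = 0.046319595.
Dept IV: Wₕ = 0.23440032; term = 0.23440032²·(1 − 0.20505618)·17540/2847 = 0.2690884.
Sum = 1.2143391.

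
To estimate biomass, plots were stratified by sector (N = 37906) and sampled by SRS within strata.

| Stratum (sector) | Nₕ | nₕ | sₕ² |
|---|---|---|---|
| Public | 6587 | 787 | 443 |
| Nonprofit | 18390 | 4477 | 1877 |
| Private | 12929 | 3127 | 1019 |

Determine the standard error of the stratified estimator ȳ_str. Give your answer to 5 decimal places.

Var(ȳ_str) = Σₕ Wₕ²(1 − fₕ)sₕ²/nₕ with Wₕ = Nₕ/N, N = 37906.
Public: Wₕ = 0.17377196; term = 0.17377196²·(1 − 0.11947776)·443/787 = 0.014966792.
Nonprofit: Wₕ = 0.48514747; term = 0.48514747²·(1 − 0.24344753)·1877/4477 = 0.074655838.
Private: Wₕ = 0.34108057; term = 0.34108057²·(1 − 0.24185939)·1019/3127 = 0.028741539.
Sum = 0.11836417.
SE = √(0.11836417) = 0.34404.

0.34404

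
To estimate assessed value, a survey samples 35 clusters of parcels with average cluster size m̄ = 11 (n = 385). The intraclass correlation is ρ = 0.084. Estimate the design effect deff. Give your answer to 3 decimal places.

deff = 1 + (11 − 1)·0.084 = 1 + 0.84 = 1.84.

1.840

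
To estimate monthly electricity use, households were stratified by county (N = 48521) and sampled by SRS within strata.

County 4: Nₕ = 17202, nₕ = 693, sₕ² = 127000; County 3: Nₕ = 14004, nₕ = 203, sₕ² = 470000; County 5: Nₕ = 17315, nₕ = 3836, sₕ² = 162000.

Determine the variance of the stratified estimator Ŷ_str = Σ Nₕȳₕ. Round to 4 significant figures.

Var(Ŷ_str) = Σₕ Nₕ²(1 − fₕ)sₕ²/nₕ.
County 4: 17202²·(1 − 693/17202)·127000/693 = 5.2043944 × 10^10.
County 3: 14004²·(1 − 203/14004)·470000/203 = 4.4747057 × 10^11.
County 5: 17315²·(1 − 3836/17315)·162000/3836 = 9.8563606 × 10^9.
Sum = 5.0937087 × 10^11.

5.094 × 10^11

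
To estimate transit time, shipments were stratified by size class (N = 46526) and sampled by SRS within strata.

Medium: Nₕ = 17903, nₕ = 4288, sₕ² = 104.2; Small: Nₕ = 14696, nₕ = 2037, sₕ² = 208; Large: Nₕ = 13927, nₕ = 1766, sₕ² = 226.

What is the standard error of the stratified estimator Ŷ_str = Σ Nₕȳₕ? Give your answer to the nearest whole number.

Var(Ŷ_str) = Σₕ Nₕ²(1 − fₕ)sₕ²/nₕ.
Medium: 17903²·(1 − 4288/17903)·104.2/4288 = 5.9232 × 10^6.
Small: 14696²·(1 − 2037/14696)·208/2037 = 1.899638 × 10^7.
Large: 13927²·(1 − 1766/13927)·226/1766 = 2.1674276 × 10^7.
Sum = 4.6593856 × 10^7.
SE = √(4.6593856 × 10^7) = 6826.

6826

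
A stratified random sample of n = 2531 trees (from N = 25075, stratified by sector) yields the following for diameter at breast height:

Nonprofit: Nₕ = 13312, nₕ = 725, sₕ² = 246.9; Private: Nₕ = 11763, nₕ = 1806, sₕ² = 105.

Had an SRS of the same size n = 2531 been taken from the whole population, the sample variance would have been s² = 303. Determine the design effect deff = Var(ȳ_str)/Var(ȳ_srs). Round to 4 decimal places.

0.9438

Var(ȳ_str) = Σ Wₕ²(1−fₕ)sₕ²/nₕ with Wₕ = Nₕ/25075:
  Nonprofit: (13312/25075)²·(1−725/13312)·246.9/725 = 0.090754202
  Private: (11763/25075)²·(1−1806/11763)·105/1806 = 0.010830195
  → Var(ȳ_str) = 0.1015844.
Var(ȳ_srs) = (1 − 2531/25075)·303/2531 = 0.10763178.
deff = 0.1015844 / 0.10763178 = 0.9438.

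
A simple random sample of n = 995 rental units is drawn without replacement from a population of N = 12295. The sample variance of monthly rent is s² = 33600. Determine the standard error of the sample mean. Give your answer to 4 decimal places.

5.5710

Under SRS without replacement, Var(ȳ) = (1 − f)·s²/n with f = n/N = 995/12295 = 0.08092721.
Var(ȳ) = (1 − 0.08092721)·33600/995 = 0.91907279·33.768844 = 31.036026.
SE(ȳ) = √(31.036026) = 5.5710.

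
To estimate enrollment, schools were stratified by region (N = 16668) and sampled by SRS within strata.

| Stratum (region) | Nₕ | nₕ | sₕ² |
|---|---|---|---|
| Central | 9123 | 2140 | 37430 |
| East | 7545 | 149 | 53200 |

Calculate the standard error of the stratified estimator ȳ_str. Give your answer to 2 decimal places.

8.70

Var(ȳ_str) = Σₕ Wₕ²(1 − fₕ)sₕ²/nₕ with Wₕ = Nₕ/N, N = 16668.
Central: Wₕ = 0.54733621; term = 0.54733621²·(1 − 0.23457196)·37430/2140 = 4.0106872.
East: Wₕ = 0.45266379; term = 0.45266379²·(1 − 0.01974818)·53200/149 = 71.715747.
Sum = 75.726434.
SE = √(75.726434) = 8.70.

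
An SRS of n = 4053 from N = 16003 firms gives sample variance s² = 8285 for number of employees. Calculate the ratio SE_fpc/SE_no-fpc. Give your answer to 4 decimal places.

0.8641

f = n/N = 4053/16003 = 0.25326501.
SE_no-fpc = √(s²/n) = 1.4297429; SE_fpc = √((1−f)s²/n) = 1.2354956.
Ratio = √(1−f) = 0.86413829.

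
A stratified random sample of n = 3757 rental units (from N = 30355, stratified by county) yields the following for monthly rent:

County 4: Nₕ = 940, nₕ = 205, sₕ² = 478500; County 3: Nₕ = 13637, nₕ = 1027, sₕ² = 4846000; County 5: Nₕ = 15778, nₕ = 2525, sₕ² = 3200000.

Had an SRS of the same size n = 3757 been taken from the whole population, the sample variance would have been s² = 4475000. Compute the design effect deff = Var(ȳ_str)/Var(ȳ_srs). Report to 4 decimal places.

Var(ȳ_str) = Σ Wₕ²(1−fₕ)sₕ²/nₕ with Wₕ = Nₕ/30355:
  County 4: (940/30355)²·(1−205/940)·478500/205 = 1.7501803
  County 3: (13637/30355)²·(1−1027/13637)·4846000/1027 = 880.61569
  County 5: (15778/30355)²·(1−2525/15778)·3200000/2525 = 287.60357
  → Var(ȳ_str) = 1169.9694.
Var(ȳ_srs) = (1 − 3757/30355)·4475000/3757 = 1043.6878.
deff = 1169.9694 / 1043.6878 = 1.1210.

1.1210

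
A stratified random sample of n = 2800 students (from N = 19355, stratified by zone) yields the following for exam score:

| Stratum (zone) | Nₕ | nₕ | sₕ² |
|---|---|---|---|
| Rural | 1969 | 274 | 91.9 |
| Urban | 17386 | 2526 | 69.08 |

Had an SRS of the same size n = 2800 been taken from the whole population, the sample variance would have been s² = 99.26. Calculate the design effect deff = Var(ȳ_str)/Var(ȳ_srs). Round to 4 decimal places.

0.7206

Var(ȳ_str) = Σ Wₕ²(1−fₕ)sₕ²/nₕ with Wₕ = Nₕ/19355:
  Rural: (1969/19355)²·(1−274/1969)·91.9/274 = 0.0029880924
  Urban: (17386/19355)²·(1−2526/17386)·69.08/2526 = 0.018860409
  → Var(ȳ_str) = 0.021848501.
Var(ȳ_srs) = (1 − 2800/19355)·99.26/2800 = 0.030321609.
deff = 0.021848501 / 0.030321609 = 0.7206.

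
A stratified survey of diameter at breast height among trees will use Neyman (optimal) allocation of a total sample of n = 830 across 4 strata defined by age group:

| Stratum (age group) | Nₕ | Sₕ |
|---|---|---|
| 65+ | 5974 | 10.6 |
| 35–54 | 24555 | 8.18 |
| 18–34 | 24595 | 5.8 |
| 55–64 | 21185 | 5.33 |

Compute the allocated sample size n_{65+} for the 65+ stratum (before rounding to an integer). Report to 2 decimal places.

101.12

Neyman allocation: nₕ = n·NₕSₕ / Σⱼ NⱼSⱼ.
Σ NⱼSⱼ = 5974·10.6 + 24555·8.18 + 24595·5.8 + 21185·5.33 = 519751.35.
n_{65+} = 830·5974·10.6 / 519751.35 = 101.12.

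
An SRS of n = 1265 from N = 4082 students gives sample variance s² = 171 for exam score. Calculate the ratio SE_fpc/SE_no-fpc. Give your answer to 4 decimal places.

f = n/N = 1265/4082 = 0.30989711.
SE_no-fpc = √(s²/n) = 0.36766543; SE_fpc = √((1−f)s²/n) = 0.30542861.
Ratio = √(1−f) = 0.83072432.

0.8307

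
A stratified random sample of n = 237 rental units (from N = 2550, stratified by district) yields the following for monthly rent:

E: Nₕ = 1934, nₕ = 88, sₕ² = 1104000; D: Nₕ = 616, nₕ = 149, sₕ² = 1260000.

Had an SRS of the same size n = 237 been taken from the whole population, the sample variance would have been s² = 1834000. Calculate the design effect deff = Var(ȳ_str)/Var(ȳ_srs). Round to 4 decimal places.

Var(ȳ_str) = Σ Wₕ²(1−fₕ)sₕ²/nₕ with Wₕ = Nₕ/2550:
  E: (1934/2550)²·(1−88/1934)·1104000/88 = 6888.0169
  D: (616/2550)²·(1−149/616)·1260000/149 = 374.11189
  → Var(ȳ_str) = 7262.1288.
Var(ȳ_srs) = (1 − 237/2550)·1834000/237 = 7019.1809.
deff = 7262.1288 / 7019.1809 = 1.0346.

1.0346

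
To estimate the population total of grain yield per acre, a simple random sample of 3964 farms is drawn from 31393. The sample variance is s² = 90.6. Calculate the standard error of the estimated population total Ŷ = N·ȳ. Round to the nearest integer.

Var(Ŷ) = N²·Var(ȳ) = N²·(1 − n/N)·s²/n.
f = 3964/31393 = 0.12627019; Var(ȳ) = 0.87372981·90.6/3964 = 0.019969708.
Var(Ŷ) = 31393² · 0.019969708 = 1.9680556 × 10^7.
SE(Ŷ) = √(1.9680556 × 10^7) = 4436.

4436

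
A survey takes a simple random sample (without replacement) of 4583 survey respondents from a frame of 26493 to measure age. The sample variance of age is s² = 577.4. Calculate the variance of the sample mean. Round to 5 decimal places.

Under SRS without replacement, Var(ȳ) = (1 − f)·s²/n with f = n/N = 4583/26493 = 0.17298909.
Var(ȳ) = (1 − 0.17298909)·577.4/4583 = 0.82701091·0.12598734 = 0.10419291.

0.10419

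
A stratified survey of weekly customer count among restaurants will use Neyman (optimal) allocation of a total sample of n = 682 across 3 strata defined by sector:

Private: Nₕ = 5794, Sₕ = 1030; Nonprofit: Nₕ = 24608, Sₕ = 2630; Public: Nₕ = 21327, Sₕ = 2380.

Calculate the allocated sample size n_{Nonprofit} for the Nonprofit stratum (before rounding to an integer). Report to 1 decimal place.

Neyman allocation: nₕ = n·NₕSₕ / Σⱼ NⱼSⱼ.
Σ NⱼSⱼ = 5794·1030 + 24608·2630 + 21327·2380 = 1.2144512 × 10^8.
n_{Nonprofit} = 682·24608·2630 / (1.2144512 × 10^8) = 363.4.

363.4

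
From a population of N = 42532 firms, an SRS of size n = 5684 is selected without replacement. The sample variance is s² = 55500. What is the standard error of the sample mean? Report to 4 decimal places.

2.9085

Under SRS without replacement, Var(ȳ) = (1 − f)·s²/n with f = n/N = 5684/42532 = 0.13364055.
Var(ȳ) = (1 − 0.13364055)·55500/5684 = 0.86635945·9.7642505 = 8.4593507.
SE(ȳ) = √(8.4593507) = 2.9085.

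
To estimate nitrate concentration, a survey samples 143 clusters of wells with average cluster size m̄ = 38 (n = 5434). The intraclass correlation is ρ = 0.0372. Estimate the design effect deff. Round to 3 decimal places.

2.376

deff = 1 + (38 − 1)·0.0372 = 1 + 1.3764 = 2.3764.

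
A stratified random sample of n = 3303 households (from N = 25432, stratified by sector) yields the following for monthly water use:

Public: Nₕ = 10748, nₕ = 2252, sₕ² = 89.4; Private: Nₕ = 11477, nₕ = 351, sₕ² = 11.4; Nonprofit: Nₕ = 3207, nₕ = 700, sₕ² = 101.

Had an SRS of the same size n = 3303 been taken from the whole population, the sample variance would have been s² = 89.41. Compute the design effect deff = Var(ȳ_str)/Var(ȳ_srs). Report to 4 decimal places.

Var(ȳ_str) = Σ Wₕ²(1−fₕ)sₕ²/nₕ with Wₕ = Nₕ/25432:
  Public: (10748/25432)²·(1−2252/10748)·89.4/2252 = 0.0056046728
  Private: (11477/25432)²·(1−351/11477)·11.4/351 = 0.0064121569
  Nonprofit: (3207/25432)²·(1−700/3207)·101/700 = 0.0017935587
  → Var(ȳ_str) = 0.013810388.
Var(ȳ_srs) = (1 − 3303/25432)·89.41/3303 = 0.023553681.
deff = 0.013810388 / 0.023553681 = 0.5863.

0.5863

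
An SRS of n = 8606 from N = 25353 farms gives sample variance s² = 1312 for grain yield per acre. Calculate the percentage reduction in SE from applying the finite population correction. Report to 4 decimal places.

18.7256

f = n/N = 8606/25353 = 0.33944701.
SE_no-fpc = √(s²/n) = 0.39045074; SE_fpc = √((1−f)s²/n) = 0.31733654.
Ratio = √(1−f) = 0.81274411. Reduction = 100·(1 − 0.81274411) = 18.7256%.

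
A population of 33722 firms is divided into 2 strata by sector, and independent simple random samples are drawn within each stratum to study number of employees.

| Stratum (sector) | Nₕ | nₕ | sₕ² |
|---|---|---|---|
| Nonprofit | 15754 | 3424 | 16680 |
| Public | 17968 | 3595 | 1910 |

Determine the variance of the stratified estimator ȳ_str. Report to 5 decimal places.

Var(ȳ_str) = Σₕ Wₕ²(1 − fₕ)sₕ²/nₕ with Wₕ = Nₕ/N, N = 33722.
Nonprofit: Wₕ = 0.46717277; term = 0.46717277²·(1 − 0.21734163)·16680/3424 = 0.8321269.
Public: Wₕ = 0.53282723; term = 0.53282723²·(1 − 0.20007792)·1910/3595 = 0.12065769.
Sum = 0.95278459.

0.95278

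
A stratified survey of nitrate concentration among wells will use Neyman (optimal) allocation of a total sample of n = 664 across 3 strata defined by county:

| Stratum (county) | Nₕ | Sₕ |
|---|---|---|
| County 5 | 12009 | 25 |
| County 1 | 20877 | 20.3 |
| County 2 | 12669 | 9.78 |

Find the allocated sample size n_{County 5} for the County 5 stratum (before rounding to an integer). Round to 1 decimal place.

Neyman allocation: nₕ = n·NₕSₕ / Σⱼ NⱼSⱼ.
Σ NⱼSⱼ = 12009·25 + 20877·20.3 + 12669·9.78 = 847930.92.
n_{County 5} = 664·12009·25 / 847930.92 = 235.1.

235.1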